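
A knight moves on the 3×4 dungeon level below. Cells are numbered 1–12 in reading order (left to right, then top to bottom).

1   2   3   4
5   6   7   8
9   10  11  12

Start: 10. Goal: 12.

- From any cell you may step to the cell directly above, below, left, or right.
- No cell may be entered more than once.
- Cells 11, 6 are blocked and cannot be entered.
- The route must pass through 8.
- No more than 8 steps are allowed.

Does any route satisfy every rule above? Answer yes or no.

yes

One route that works: 10 → 9 → 5 → 1 → 2 → 3 → 7 → 8 → 12.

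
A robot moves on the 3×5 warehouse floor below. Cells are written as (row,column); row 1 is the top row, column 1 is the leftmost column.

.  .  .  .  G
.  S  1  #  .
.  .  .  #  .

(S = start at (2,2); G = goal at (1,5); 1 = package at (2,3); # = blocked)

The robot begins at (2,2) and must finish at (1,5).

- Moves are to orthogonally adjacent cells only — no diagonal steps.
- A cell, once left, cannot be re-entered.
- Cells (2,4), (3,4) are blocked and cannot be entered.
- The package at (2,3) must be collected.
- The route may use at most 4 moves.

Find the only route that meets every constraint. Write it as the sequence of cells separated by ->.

The 4-move cap with required stops at (2,3) leaves no slack for detours.
Route from (2,2): right to (2,3), up to (1,3), 2× right (reaching (1,5)) — 4 moves in all.
Check: all required cells visited; 4 ≤ 4 moves.

(2,2) -> (2,3) -> (1,3) -> (1,4) -> (1,5)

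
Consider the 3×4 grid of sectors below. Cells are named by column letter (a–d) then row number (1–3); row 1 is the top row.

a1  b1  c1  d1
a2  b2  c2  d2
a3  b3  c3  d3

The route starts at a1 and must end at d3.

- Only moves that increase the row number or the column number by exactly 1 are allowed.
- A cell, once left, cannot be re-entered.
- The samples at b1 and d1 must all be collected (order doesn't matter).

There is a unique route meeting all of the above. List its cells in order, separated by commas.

Moves only go right or down, so the column and row indices never decrease.
Route from a1: right 3 to d1, down 2 to d3 — 5 moves in all.
Check: all required cells visited.

a1, b1, c1, d1, d2, d3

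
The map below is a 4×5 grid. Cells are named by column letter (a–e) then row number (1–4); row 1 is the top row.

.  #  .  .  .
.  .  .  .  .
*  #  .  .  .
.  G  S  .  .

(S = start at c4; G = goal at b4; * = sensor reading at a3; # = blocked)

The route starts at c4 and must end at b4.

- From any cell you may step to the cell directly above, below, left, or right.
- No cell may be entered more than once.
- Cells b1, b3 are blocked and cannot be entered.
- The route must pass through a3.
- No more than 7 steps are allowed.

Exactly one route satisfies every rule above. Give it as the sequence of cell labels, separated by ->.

c4 -> c3 -> c2 -> b2 -> a2 -> a3 -> a4 -> b4

The budget equals the shortest possible length, so every move has to be on a shortest route through the required cells.
Route from c4: 2× up (reaching c2), 2× left (reaching a2), 2× down (reaching a4), right to b4 — 7 moves in all.
Check: all required cells visited; 7 ≤ 7 moves.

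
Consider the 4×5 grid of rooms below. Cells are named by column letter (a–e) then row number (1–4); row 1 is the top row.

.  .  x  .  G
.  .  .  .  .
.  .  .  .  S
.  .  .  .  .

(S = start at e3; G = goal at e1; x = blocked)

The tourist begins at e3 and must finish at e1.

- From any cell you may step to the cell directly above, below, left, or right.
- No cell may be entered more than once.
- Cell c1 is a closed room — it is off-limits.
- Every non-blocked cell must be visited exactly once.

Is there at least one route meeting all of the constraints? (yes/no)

no

Colour the cells like a checkerboard: each orthogonal step flips colour, so a Hamiltonian route alternates colours. Here there are 9 cells of one colour and 10 of the other, with start on the same colour as the goal — the counts and endpoints can't be arranged into an alternating sequence of length 19, so no Hamiltonian route exists.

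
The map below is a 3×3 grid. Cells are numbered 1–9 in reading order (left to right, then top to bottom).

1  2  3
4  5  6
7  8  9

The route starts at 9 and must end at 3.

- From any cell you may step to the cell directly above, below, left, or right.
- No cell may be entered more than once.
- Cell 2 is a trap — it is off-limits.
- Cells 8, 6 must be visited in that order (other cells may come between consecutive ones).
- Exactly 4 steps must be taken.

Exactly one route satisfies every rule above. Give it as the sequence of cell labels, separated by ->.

The waypoints must appear in the order 8, 6, with no cell reused.
Route from 9: left to 8, up to 5, right to 6, up to 3 — 4 moves in all.
Check: order respected (8 at step 1, 6 at step 3); 4 moves as required.

9 -> 8 -> 5 -> 6 -> 3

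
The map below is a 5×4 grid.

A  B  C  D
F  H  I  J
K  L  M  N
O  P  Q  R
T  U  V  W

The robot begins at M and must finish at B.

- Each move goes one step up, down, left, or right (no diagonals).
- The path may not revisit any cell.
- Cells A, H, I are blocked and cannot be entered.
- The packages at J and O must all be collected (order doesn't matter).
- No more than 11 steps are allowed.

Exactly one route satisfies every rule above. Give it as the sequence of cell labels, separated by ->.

M -> L -> K -> O -> P -> Q -> R -> N -> J -> D -> C -> B

The 11-move cap with required stops at J, O leaves no slack for detours.
Route from M: 2× left (reaching K), down to O, 3× right (reaching R), 3× up (reaching D), 2× left (reaching B) — 11 moves in all.
Check: all required cells visited; 11 ≤ 11 moves.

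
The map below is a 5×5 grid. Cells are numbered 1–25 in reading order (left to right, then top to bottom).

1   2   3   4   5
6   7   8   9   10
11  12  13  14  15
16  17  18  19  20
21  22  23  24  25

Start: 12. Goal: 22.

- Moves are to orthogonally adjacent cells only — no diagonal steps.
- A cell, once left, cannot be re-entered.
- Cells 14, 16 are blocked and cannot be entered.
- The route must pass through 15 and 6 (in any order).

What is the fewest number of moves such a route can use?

12

Any route passes through 15 and 6 in some order between 12 and 22. Summing Manhattan distances along each leg and taking the cheapest ordering (12 → 6 → 15 → 22) gives a lower bound of 2 + 5 + 5 = 12 moves.
A route of 12 moves achieves this: 12 → 11 → 6 → 7 → 8 → 9 → 10 → 15 → 20 → 25 → 24 → 23 → 22.
Since 12 matches the lower bound, it is optimal.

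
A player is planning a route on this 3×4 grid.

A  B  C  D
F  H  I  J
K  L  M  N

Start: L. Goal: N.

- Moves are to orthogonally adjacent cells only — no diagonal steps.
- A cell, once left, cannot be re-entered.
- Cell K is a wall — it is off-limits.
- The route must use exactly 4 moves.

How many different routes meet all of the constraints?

Need simple routes of exactly 4 moves from L to N (Manhattan distance 2, so 1 moves are spent on a detour and 1 undoing it).
Enumerating: L H I M N | L H I J N | L M I J N.
That gives 3 routes.

3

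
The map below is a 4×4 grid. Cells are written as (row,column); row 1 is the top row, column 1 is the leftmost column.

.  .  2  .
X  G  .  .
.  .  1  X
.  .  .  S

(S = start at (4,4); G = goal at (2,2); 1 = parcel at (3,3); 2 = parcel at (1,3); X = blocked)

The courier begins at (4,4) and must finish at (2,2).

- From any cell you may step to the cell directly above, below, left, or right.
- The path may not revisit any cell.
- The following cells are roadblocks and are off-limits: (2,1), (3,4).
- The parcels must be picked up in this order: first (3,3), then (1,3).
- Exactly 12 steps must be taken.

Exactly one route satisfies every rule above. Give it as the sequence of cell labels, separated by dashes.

The waypoints must appear in the order (3,3), (1,3), with no cell reused.
Route from (4,4): 3× left (reaching (4,1)), up to (3,1), 2× right (reaching (3,3)), up to (2,3), right to (2,4), up to (1,4), 2× left (reaching (1,2)), down to (2,2) — 12 moves in all.
Check: order respected (1 at step 6, 2 at step 10); 12 moves as required.

(4,4) - (4,3) - (4,2) - (4,1) - (3,1) - (3,2) - (3,3) - (2,3) - (2,4) - (1,4) - (1,3) - (1,2) - (2,2)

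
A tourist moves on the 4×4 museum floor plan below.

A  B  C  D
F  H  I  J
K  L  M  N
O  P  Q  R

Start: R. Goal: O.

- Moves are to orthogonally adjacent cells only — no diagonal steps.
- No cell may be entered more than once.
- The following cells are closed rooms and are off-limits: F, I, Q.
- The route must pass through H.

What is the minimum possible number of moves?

9

Any route passes through H somewhere between R and O. Summing Manhattan distances along the two legs (R → H → O) gives a lower bound of 4 + 3 = 7 moves.
The shortest route satisfying every rule uses 9 moves: R → N → J → D → C → B → H → L → P → O.
The no-revisit rule (legs can't share cells) pushes the minimum above the 7-move bound; an exhaustive check rules out every length from 7 to 8, leaving 9 as the minimum.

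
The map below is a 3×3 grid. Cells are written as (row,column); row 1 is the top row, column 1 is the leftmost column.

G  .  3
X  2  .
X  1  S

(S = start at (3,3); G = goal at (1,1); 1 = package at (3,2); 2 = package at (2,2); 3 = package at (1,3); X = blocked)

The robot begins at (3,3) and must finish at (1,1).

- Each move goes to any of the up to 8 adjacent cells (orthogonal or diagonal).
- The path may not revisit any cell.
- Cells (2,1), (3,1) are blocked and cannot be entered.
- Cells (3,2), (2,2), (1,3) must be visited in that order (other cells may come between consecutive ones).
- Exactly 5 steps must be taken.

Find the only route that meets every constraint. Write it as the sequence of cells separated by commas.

The waypoints must appear in the order (3,2), (2,2), (1,3), with no cell reused.
Route from (3,3): left to (3,2), up to (2,2), up-right to (1,3), 2× left (reaching (1,1)) — 5 moves in all.
Check: order respected (1 at step 1, 2 at step 2, 3 at step 3); 5 moves as required.

(3,3), (3,2), (2,2), (1,3), (1,2), (1,1)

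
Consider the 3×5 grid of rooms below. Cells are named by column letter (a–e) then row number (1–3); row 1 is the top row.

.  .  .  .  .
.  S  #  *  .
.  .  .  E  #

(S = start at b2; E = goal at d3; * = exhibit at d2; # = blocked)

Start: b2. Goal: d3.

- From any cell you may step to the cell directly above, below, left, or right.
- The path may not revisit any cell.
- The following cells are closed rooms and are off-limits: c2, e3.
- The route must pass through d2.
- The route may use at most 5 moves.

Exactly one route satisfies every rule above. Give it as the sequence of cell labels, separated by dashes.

b2 - b1 - c1 - d1 - d2 - d3

The budget equals the shortest possible length, so every move has to be on a shortest route through the required cells.
Route from b2: up 1 to b1, right 2 to d1, down 2 to d3 — 5 moves in all.
Check: all required cells visited; 5 ≤ 5 moves.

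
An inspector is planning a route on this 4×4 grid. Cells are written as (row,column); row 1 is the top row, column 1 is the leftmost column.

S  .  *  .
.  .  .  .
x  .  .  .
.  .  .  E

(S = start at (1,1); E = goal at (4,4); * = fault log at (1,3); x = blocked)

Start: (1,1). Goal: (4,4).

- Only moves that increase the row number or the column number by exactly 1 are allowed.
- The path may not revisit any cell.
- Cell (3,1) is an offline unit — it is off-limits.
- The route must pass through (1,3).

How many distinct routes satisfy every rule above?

4

A right/down-only route from (1,1) to (4,4) makes exactly 3 down-moves and 3 right-moves in some order.
With no other constraints that would be C(6,3) = 20 routes.
Split at (1,3) and multiply the segment counts (each segment already excludes blocked cells): (1,1)→(1,3): 1; (1,3)→(4,4): 4; product = 4.
That gives 4 routes.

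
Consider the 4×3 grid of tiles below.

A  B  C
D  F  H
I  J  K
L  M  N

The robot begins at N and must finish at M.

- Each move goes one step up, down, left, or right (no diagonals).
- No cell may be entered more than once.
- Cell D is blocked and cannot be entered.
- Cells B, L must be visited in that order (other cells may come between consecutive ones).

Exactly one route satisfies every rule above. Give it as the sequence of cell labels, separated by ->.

The waypoints must appear in the order B, L, with no cell reused.
Route from N: up 3 to C, left 1 to B, down 2 to J, left 1 to I, down 1 to L, right 1 to M — 9 moves in all.
Check: order respected (B at step 4, L at step 8).

N -> K -> H -> C -> B -> F -> J -> I -> L -> M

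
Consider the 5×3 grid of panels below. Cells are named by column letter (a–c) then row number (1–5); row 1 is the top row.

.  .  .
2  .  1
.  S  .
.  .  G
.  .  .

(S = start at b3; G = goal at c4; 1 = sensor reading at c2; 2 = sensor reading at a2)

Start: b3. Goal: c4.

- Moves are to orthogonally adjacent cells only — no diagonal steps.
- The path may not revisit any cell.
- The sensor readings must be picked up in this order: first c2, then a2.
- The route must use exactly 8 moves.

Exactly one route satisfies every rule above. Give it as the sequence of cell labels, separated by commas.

b3, c3, c2, b2, a2, a3, a4, b4, c4

The waypoints must appear in the order c2, a2, with no cell reused.
Route from b3: right 1 to c3, up 1 to c2, left 2 to a2, down 2 to a4, right 2 to c4 — 8 moves in all.
Check: order respected (1 at step 2, 2 at step 4); 8 moves as required.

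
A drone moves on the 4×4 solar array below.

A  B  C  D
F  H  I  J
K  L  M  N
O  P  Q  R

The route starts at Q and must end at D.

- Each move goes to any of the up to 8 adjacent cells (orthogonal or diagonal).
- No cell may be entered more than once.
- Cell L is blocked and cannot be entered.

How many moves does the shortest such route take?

With diagonal moves allowed, the Chebyshev distance max(|Δrow|,|Δcol|) from Q to D is 3, so at least 3 moves are needed.
A route of 3 moves achieves this: Q → M → I → D.
Since 3 matches the lower bound, it is optimal.

3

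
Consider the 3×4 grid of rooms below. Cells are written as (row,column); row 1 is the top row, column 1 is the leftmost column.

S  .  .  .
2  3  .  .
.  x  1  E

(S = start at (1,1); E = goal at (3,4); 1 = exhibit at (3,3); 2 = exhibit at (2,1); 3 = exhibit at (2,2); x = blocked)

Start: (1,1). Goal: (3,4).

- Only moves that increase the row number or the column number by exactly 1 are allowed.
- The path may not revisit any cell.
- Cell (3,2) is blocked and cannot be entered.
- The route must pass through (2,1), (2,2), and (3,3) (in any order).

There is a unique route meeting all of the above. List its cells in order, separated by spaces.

Moves only go right or down, so the column and row indices never decrease.
Route from (1,1): down 1 to (2,1), right 2 to (2,3), down 1 to (3,3), right 1 to (3,4) — 5 moves in all.
Check: all required cells visited.

(1,1) (2,1) (2,2) (2,3) (3,3) (3,4)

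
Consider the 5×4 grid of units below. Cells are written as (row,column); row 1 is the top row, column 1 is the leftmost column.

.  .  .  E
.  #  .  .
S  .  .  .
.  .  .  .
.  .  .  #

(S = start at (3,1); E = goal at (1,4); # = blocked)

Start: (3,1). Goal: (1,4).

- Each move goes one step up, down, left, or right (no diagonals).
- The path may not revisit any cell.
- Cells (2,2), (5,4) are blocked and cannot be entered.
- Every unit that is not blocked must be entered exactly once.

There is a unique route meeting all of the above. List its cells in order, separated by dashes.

(3,1) - (2,1) - (1,1) - (1,2) - (1,3) - (2,3) - (3,3) - (3,2) - (4,2) - (4,1) - (5,1) - (5,2) - (5,3) - (4,3) - (4,4) - (3,4) - (2,4) - (1,4)

Need to visit all 18 open cells exactly once, starting at (3,1) and ending at (1,4).
Route from (3,1): 2× up (reaching (1,1)), 2× right (reaching (1,3)), 2× down (reaching (3,3)), left to (3,2), down to (4,2), left to (4,1), down to (5,1), 2× right (reaching (5,3)), up to (4,3), right to (4,4), 3× up (reaching (1,4)) — 17 moves in all.
Check: all 18 open cells covered.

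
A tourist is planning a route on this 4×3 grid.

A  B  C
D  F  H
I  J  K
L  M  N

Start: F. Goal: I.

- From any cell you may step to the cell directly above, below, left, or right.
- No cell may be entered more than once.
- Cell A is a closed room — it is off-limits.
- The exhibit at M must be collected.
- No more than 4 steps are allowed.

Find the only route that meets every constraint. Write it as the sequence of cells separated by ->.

F -> J -> M -> L -> I

The budget equals the shortest possible length, so every move has to be on a shortest route through the required cells.
Route from F: 2× down (reaching M), left to L, up to I — 4 moves in all.
Check: all required cells visited; 4 ≤ 4 moves.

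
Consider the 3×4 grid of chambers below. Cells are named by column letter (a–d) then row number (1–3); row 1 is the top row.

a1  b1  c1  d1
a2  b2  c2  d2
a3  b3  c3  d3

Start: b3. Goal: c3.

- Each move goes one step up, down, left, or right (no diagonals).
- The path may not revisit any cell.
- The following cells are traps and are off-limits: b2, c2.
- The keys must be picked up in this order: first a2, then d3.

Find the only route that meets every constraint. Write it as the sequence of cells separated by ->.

b3 -> a3 -> a2 -> a1 -> b1 -> c1 -> d1 -> d2 -> d3 -> c3

The waypoints must appear in the order a2, d3, with no cell reused.
Route from b3: left to a3, 2× up (reaching a1), 3× right (reaching d1), 2× down (reaching d3), left to c3 — 9 moves in all.
Check: order respected (a2 at step 2, d3 at step 8).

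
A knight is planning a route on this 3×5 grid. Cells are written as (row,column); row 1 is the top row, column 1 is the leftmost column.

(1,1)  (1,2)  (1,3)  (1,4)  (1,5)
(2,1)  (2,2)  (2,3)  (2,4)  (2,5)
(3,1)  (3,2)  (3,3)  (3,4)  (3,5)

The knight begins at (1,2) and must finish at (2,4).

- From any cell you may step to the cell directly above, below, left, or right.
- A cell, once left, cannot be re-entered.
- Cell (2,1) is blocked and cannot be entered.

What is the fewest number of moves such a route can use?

3

The Manhattan distance from (1,2) to (2,4) is |1−2| + |2−4| = 3, so at least 3 moves are needed.
A route of 3 moves achieves this: (1,2) → (2,2) → (2,3) → (2,4).
Since 3 matches the lower bound, it is optimal.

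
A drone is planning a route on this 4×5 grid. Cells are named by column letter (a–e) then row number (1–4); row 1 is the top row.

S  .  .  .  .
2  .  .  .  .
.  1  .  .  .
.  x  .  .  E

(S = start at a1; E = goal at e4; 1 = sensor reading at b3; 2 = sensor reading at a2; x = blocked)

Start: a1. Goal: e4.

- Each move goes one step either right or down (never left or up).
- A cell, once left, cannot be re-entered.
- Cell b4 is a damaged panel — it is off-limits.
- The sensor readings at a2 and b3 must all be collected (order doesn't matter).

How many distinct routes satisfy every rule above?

6

A right/down-only route from a1 to e4 makes exactly 3 down-moves and 4 right-moves in some order.
With no other constraints that would be C(7,3) = 35 routes.
A monotone route can only reach the required cells in the order a2, b3, so split there and multiply the segment counts (each segment already excludes blocked cells): a1→a2: 1; a2→b3: 2; b3→e4: 3; product = 6.
That gives 6 routes.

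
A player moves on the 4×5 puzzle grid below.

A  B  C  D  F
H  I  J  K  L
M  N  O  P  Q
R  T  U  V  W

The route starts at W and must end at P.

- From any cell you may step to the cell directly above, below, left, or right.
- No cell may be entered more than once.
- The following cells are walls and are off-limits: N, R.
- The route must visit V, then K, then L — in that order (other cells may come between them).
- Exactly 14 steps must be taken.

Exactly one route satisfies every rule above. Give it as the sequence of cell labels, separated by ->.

The waypoints must appear in the order V, K, L, with no cell reused.
Route from W: left 2 to U, up 2 to J, left 2 to H, up 1 to A, right 3 to D, down 1 to K, right 1 to L, down 1 to Q, left 1 to P — 14 moves in all.
Check: order respected (V at step 1, K at step 11, L at step 12); 14 moves as required.

W -> V -> U -> O -> J -> I -> H -> A -> B -> C -> D -> K -> L -> Q -> P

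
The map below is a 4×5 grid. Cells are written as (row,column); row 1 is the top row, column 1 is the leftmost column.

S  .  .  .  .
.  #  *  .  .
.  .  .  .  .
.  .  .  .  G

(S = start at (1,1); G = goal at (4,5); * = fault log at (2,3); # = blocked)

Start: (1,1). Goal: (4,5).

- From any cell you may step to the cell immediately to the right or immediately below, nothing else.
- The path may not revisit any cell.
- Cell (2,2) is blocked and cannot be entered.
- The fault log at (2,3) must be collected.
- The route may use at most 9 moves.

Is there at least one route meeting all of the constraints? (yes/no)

yes

One route that works: (1,1) → (1,2) → (1,3) → (2,3) → (3,3) → (4,3) → (4,4) → (4,5).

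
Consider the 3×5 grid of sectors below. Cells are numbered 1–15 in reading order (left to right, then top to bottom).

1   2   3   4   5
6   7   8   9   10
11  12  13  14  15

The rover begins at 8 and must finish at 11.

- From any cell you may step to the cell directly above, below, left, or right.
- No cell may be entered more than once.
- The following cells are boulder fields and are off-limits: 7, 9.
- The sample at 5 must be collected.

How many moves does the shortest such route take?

Any route passes through 5 somewhere between 8 and 11. Summing Manhattan distances along the two legs (8 → 5 → 11) gives a lower bound of 3 + 6 = 9 moves.
A route of 9 moves achieves this: 8 → 3 → 4 → 5 → 10 → 15 → 14 → 13 → 12 → 11.
Since 9 matches the lower bound, it is optimal.

9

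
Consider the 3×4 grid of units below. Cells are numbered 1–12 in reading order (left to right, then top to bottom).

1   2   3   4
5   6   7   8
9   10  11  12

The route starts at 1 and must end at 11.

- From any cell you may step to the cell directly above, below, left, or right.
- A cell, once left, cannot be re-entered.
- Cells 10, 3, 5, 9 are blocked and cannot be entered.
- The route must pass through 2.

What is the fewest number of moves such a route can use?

4

Any route passes through 2 somewhere between 1 and 11. Summing Manhattan distances along the two legs (1 → 2 → 11) gives a lower bound of 1 + 3 = 4 moves.
A route of 4 moves achieves this: 1 → 2 → 6 → 7 → 11.
Since 4 matches the lower bound, it is optimal.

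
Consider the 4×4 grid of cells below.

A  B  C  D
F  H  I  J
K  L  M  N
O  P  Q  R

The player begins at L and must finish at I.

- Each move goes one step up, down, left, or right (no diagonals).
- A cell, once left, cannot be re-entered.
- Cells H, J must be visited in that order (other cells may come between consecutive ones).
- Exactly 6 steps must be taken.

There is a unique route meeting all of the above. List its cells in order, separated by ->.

L -> H -> B -> C -> D -> J -> I

The waypoints must appear in the order H, J, with no cell reused.
Route from L: up 2 to B, right 2 to D, down 1 to J, left 1 to I — 6 moves in all.
Check: order respected (H at step 1, J at step 5); 6 moves as required.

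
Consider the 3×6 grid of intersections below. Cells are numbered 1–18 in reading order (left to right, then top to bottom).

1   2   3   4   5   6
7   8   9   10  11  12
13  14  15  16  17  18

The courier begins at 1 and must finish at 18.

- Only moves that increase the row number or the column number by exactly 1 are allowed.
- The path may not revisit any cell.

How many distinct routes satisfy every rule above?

21

A right/down-only route from 1 to 18 makes exactly 2 down-moves and 5 right-moves in some order.
With no other constraints that would be C(7,2) = 21 routes.
That gives 21 routes.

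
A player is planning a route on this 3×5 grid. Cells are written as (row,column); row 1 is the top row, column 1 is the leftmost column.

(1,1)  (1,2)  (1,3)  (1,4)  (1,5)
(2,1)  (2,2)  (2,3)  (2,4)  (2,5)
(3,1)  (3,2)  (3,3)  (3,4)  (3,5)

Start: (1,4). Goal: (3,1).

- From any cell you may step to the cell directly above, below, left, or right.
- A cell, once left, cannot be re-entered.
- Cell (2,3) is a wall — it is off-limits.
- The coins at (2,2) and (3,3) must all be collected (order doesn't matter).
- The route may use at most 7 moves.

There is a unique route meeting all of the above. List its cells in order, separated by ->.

Any route must reach (2,2) and (3,3) and still end at (3,1) within 7 moves, so the order of the required stops is forced.
Route from (1,4): 2× down (reaching (3,4)), 2× left (reaching (3,2)), up to (2,2), left to (2,1), down to (3,1) — 7 moves in all.
Check: all required cells visited; 7 ≤ 7 moves.

(1,4) -> (2,4) -> (3,4) -> (3,3) -> (3,2) -> (2,2) -> (2,1) -> (3,1)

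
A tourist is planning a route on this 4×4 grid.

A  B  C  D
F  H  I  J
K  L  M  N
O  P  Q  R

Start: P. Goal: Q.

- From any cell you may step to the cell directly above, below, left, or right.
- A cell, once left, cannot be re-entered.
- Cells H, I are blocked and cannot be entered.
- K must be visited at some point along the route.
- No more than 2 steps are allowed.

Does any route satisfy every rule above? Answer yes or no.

Even ignoring the no-revisit rule, getting from P to Q via K needs at least 2 + 3 = 5 moves (Manhattan distance per leg), which exceeds the 2-move limit.

no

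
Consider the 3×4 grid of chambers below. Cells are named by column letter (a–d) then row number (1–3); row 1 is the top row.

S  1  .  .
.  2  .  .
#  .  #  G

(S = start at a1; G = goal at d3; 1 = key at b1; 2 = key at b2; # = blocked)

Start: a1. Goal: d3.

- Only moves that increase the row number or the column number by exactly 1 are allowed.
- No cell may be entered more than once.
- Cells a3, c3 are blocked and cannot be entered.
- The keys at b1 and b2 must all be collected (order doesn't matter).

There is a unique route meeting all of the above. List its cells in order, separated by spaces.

Moves only go right or down, so the column and row indices never decrease.
Route from a1: right 1 to b1, down 1 to b2, right 2 to d2, down 1 to d3 — 5 moves in all.
Check: all required cells visited.

a1 b1 b2 c2 d2 d3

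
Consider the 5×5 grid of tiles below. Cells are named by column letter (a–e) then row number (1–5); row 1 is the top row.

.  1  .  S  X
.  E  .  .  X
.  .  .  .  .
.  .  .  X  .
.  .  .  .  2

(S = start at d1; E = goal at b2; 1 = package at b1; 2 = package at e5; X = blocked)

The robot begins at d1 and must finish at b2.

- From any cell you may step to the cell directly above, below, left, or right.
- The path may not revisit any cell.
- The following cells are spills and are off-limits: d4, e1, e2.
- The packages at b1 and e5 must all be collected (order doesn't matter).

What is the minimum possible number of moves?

13

Any route passes through b1 and e5 in some order between d1 and b2. Summing Manhattan distances along each leg and taking the cheapest ordering (d1 → e5 → b1 → b2) gives a lower bound of 5 + 7 + 1 = 13 moves.
A route of 13 moves achieves this: d1 → d2 → d3 → e3 → e4 → e5 → d5 → c5 → c4 → c3 → c2 → c1 → b1 → b2.
Since 13 matches the lower bound, it is optimal.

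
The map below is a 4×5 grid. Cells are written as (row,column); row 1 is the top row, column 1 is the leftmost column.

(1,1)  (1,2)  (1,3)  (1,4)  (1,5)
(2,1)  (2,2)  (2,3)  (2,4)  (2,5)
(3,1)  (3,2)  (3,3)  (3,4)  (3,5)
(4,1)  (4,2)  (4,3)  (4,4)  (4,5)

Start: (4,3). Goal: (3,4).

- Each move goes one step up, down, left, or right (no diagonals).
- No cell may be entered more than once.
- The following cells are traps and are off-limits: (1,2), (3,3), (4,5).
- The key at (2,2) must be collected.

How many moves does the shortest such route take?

Any route passes through (2,2) somewhere between (4,3) and (3,4). Summing Manhattan distances along the two legs ((4,3) → (2,2) → (3,4)) gives a lower bound of 3 + 3 = 6 moves.
A route of 6 moves achieves this: (4,3) → (4,2) → (3,2) → (2,2) → (2,3) → (2,4) → (3,4).
Since 6 matches the lower bound, it is optimal.

6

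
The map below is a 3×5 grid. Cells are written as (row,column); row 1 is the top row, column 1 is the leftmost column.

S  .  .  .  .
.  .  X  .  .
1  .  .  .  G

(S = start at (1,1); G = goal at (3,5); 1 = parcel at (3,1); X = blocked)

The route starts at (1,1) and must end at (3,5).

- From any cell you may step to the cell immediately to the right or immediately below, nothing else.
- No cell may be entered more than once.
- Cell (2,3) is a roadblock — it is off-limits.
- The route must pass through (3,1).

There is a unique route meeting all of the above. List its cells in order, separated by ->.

Moves only go right or down, so the column and row indices never decrease.
Route from (1,1): down 2 to (3,1), right 4 to (3,5) — 6 moves in all.
Check: all required cells visited.

(1,1) -> (2,1) -> (3,1) -> (3,2) -> (3,3) -> (3,4) -> (3,5)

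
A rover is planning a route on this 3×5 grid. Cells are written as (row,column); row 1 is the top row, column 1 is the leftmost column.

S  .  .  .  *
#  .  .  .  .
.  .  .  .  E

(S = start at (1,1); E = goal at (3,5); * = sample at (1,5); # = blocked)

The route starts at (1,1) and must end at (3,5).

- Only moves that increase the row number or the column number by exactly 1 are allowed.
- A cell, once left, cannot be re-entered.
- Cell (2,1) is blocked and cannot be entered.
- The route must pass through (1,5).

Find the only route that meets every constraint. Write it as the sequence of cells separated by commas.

(1,1), (1,2), (1,3), (1,4), (1,5), (2,5), (3,5)

Moves only go right or down, so the column and row indices never decrease.
Route from (1,1): 4× right (reaching (1,5)), 2× down (reaching (3,5)) — 6 moves in all.
Check: all required cells visited.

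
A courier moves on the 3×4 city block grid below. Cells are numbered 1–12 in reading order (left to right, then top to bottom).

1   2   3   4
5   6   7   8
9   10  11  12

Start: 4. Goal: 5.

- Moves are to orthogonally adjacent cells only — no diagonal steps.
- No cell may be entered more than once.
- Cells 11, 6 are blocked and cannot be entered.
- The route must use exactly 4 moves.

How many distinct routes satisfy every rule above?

1

Need simple routes of exactly 4 moves from 4 to 5 (Manhattan distance 4, so 0 moves are spent on a detour and 0 undoing it).
Enumerating: 4 3 2 1 5.
That gives 1 route.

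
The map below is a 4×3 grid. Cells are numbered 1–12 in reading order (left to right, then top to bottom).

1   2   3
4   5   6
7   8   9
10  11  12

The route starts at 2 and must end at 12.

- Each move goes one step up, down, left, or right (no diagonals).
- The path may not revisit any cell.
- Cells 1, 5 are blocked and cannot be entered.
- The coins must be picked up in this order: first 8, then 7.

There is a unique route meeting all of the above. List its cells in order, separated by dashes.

The waypoints must appear in the order 8, 7, with no cell reused.
Route from 2: right 1 to 3, down 2 to 9, left 2 to 7, down 1 to 10, right 2 to 12 — 8 moves in all.
Check: order respected (8 at step 4, 7 at step 5).

2 - 3 - 6 - 9 - 8 - 7 - 10 - 11 - 12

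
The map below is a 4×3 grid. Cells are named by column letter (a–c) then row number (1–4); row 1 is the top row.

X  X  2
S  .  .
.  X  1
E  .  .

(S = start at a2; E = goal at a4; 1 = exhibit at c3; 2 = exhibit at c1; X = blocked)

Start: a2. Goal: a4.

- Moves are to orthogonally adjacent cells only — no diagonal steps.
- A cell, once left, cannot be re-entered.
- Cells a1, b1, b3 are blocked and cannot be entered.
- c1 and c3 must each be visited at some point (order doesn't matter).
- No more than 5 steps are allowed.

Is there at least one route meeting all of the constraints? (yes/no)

c1 must be visited but has only one open neighbour (c2), and it is neither the start nor the goal — the route would have to enter and leave through c2, re-entering it.

no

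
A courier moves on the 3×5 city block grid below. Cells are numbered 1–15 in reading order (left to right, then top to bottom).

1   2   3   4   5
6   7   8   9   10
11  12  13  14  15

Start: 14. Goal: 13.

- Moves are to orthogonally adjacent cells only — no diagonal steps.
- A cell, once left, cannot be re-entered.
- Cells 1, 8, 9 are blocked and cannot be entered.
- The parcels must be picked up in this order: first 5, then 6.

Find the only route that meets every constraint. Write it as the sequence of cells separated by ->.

The waypoints must appear in the order 5, 6, with no cell reused.
Route from 14: right 1 to 15, up 2 to 5, left 3 to 2, down 1 to 7, left 1 to 6, down 1 to 11, right 2 to 13 — 11 moves in all.
Check: order respected (5 at step 3, 6 at step 8).

14 -> 15 -> 10 -> 5 -> 4 -> 3 -> 2 -> 7 -> 6 -> 11 -> 12 -> 13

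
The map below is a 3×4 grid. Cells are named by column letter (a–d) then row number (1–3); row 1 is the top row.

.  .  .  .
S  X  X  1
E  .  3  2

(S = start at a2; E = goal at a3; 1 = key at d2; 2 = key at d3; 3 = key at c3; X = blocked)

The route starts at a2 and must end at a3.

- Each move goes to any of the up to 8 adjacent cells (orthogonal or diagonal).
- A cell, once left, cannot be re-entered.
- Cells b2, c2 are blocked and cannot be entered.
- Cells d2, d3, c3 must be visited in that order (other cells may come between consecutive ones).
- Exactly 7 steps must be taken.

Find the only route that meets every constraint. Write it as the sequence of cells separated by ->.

The waypoints must appear in the order d2, d3, c3, with no cell reused.
Route from a2: up-right 1 to b1, right 1 to c1, down-right 1 to d2, down 1 to d3, left 3 to a3 — 7 moves in all.
Check: order respected (1 at step 3, 2 at step 4, 3 at step 5); 7 moves as required.

a2 -> b1 -> c1 -> d2 -> d3 -> c3 -> b3 -> a3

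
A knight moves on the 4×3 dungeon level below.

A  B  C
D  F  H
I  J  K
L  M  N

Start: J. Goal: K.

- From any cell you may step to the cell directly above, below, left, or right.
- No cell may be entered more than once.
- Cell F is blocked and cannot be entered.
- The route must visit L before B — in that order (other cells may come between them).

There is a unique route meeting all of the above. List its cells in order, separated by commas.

The waypoints must appear in the order L, B, with no cell reused.
Route from J: down 1 to M, left 1 to L, up 3 to A, right 2 to C, down 2 to K — 9 moves in all.
Check: order respected (L at step 2, B at step 6).

J, M, L, I, D, A, B, C, H, K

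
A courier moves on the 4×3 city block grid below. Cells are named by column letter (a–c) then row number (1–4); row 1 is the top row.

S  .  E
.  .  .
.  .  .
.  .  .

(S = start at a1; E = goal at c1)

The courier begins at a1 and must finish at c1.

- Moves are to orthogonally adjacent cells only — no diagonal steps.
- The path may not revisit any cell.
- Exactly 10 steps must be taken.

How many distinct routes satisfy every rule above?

Need simple routes of exactly 10 moves from a1 to c1 (Manhattan distance 2, so 4 moves are spent on a detour and 4 undoing it).
Branch systematically from the start, pruning whenever the remaining move budget drops below the Manhattan distance to c1 or differs from it in parity. Grouping the completions by first move — via a2: 6; via b1: 4 — and summing: 6 + 4 = 10.
That gives 10 routes.

10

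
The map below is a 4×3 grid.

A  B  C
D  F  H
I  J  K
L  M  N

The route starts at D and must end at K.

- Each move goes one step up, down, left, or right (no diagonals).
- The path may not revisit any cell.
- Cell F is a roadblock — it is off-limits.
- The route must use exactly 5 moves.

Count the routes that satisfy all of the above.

Need simple routes of exactly 5 moves from D to K (Manhattan distance 3, so 1 moves are spent on a detour and 1 undoing it).
Enumerating: D A B C H K | D I L M J K | D I L M N K | D I J M N K.
That gives 4 routes.

4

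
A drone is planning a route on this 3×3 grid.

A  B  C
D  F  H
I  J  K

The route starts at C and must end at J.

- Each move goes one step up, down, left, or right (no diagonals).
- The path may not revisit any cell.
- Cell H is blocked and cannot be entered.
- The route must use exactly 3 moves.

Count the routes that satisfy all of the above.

Need simple routes of exactly 3 moves from C to J (Manhattan distance 3, so 0 moves are spent on a detour and 0 undoing it).
Enumerating: C B F J.
That gives 1 route.

1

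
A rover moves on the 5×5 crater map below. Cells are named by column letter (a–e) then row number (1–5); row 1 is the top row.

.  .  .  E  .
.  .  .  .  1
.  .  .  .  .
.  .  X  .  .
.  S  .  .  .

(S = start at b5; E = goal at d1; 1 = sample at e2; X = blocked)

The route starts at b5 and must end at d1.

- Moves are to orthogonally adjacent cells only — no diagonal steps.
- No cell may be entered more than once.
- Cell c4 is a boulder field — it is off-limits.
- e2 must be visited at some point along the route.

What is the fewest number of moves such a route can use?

Any route passes through e2 somewhere between b5 and d1. Summing Manhattan distances along the two legs (b5 → e2 → d1) gives a lower bound of 6 + 2 = 8 moves.
A route of 8 moves achieves this: b5 → b4 → b3 → b2 → c2 → d2 → e2 → e1 → d1.
Since 8 matches the lower bound, it is optimal.

8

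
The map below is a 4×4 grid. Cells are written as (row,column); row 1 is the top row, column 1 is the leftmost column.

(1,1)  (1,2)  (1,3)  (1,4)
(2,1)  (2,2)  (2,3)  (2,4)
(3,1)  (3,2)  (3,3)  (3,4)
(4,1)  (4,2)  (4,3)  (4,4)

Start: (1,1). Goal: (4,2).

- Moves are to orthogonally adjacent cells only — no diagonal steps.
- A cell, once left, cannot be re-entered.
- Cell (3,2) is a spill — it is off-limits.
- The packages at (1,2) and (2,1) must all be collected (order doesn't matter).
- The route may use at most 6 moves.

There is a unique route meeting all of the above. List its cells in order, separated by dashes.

The budget equals the shortest possible length, so every move has to be on a shortest route through the required cells.
Route from (1,1): right 1 to (1,2), down 1 to (2,2), left 1 to (2,1), down 2 to (4,1), right 1 to (4,2) — 6 moves in all.
Check: all required cells visited; 6 ≤ 6 moves.

(1,1) - (1,2) - (2,2) - (2,1) - (3,1) - (4,1) - (4,2)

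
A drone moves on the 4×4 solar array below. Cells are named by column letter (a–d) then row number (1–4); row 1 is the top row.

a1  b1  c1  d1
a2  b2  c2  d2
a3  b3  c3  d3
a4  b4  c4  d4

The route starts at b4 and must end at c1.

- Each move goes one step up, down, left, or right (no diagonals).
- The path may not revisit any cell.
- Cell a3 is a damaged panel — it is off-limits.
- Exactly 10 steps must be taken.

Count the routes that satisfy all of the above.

9

Need simple routes of exactly 10 moves from b4 to c1 (Manhattan distance 4, so 3 moves are spent on a detour and 3 undoing it).
Branch systematically from the start, pruning whenever the remaining move budget drops below the Manhattan distance to c1 or differs from it in parity. Grouping the completions by first move — via b3: 3; via c4: 6 (no valid completion starts via a4) — and summing: 3 + 6 = 9.
That gives 9 routes.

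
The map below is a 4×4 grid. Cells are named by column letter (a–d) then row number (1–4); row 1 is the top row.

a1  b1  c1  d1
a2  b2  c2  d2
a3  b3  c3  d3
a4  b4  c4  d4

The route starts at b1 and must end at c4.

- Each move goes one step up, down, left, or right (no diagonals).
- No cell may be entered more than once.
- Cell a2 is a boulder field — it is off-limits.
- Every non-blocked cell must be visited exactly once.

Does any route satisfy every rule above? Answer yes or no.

Cell a1 has only one open neighbour but is neither the start nor the goal, so a Hamiltonian route would have to both enter and leave it through the same neighbour — impossible without revisiting.

no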